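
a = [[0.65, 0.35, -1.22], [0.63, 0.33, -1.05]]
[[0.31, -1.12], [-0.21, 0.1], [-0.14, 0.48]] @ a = [[-0.5, -0.26, 0.80],[-0.07, -0.04, 0.15],[0.21, 0.11, -0.33]]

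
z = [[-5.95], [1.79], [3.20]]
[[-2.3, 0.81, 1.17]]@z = [[18.88]]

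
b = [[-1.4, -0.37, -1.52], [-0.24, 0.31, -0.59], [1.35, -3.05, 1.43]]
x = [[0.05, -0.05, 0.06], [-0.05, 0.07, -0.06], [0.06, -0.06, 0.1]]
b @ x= [[-0.14, 0.14, -0.21],[-0.06, 0.07, -0.09],[0.31, -0.37, 0.41]]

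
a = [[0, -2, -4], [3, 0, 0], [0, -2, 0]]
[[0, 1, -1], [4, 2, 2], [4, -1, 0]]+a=[[0, -1, -5], [7, 2, 2], [4, -3, 0]]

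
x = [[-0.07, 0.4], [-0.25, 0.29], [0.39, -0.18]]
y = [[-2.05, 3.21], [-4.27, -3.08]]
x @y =[[-1.56, -1.46], [-0.73, -1.7], [-0.03, 1.81]]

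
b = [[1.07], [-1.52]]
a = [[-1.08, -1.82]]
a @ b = [[1.61]]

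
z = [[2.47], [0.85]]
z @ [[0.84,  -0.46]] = [[2.07, -1.14], [0.71, -0.39]]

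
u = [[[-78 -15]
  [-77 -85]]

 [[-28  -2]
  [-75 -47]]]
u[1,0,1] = -2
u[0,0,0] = -78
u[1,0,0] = -28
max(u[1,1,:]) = -47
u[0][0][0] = -78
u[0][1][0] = -77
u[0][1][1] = -85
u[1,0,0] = -28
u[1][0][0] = -28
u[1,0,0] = -28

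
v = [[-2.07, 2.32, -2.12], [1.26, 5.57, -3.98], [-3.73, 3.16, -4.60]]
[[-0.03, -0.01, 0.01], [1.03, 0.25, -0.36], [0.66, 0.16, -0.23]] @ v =[[0.01, -0.09, 0.06], [-0.47, 2.64, -1.52], [-0.31, 1.7, -0.98]]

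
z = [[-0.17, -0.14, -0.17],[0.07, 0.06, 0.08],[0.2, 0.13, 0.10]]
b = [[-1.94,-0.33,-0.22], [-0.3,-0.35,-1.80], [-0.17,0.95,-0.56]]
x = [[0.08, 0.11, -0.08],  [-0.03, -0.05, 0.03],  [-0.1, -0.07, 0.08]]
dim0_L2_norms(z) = [0.27, 0.2, 0.21]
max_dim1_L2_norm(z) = 0.28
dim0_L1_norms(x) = [0.21, 0.23, 0.19]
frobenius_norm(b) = 2.94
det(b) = -3.67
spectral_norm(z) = 0.39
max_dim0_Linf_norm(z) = 0.2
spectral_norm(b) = 2.21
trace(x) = 0.11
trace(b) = -2.85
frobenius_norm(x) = 0.22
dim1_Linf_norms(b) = [1.94, 1.8, 0.95]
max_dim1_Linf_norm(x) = 0.11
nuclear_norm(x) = 0.26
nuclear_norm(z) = 0.45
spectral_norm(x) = 0.22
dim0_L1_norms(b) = [2.41, 1.63, 2.58]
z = x @ b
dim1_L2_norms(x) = [0.16, 0.07, 0.15]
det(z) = -0.00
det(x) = 0.00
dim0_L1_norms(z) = [0.44, 0.33, 0.35]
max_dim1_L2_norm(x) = 0.16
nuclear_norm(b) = 4.87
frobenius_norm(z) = 0.40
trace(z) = -0.01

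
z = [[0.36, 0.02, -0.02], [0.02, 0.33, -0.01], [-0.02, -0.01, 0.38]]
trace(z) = 1.07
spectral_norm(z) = 0.40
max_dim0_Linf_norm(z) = 0.38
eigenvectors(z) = [[-0.56, -0.7, -0.45], [-0.28, -0.35, 0.89], [0.78, -0.63, -0.0]]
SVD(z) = [[-0.56, 0.70, -0.45], [-0.28, 0.35, 0.89], [0.78, 0.63, 0.0]] @ diag([0.39791287847477913, 0.3520871215252208, 0.31999999999999995]) @ [[-0.56, -0.28, 0.78], [0.7, 0.35, 0.63], [-0.45, 0.89, 0.0]]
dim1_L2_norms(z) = [0.36, 0.33, 0.38]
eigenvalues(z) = [0.4, 0.35, 0.32]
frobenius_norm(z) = 0.62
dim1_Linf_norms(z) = [0.36, 0.33, 0.38]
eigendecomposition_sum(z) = [[0.12,  0.06,  -0.17], [0.06,  0.03,  -0.09], [-0.17,  -0.09,  0.24]] + [[0.17, 0.09, 0.15], [0.09, 0.04, 0.08], [0.15, 0.08, 0.14]] + [[0.06, -0.13, 0.0],  [-0.13, 0.26, -0.0],  [0.0, -0.0, 0.00]]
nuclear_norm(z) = 1.07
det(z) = 0.04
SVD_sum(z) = [[0.12, 0.06, -0.17], [0.06, 0.03, -0.09], [-0.17, -0.09, 0.24]] + [[0.17,0.09,0.15], [0.09,0.04,0.08], [0.15,0.08,0.14]] + [[0.06, -0.13, -0.0], [-0.13, 0.26, 0.0], [-0.0, 0.00, 0.0]]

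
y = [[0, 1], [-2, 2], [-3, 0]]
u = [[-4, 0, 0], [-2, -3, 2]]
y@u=[[-2, -3, 2], [4, -6, 4], [12, 0, 0]]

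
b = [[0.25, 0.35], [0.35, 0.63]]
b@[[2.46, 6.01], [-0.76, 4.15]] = [[0.35, 2.96], [0.38, 4.72]]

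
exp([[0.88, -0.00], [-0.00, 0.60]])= [[2.41, 0.00], [0.0, 1.82]]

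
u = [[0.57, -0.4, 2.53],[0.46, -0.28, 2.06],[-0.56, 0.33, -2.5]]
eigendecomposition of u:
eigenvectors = [[0.62, 0.94, -0.98], [0.50, 0.31, 0.02], [-0.60, -0.17, 0.22]]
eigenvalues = [-2.19, -0.02, 0.01]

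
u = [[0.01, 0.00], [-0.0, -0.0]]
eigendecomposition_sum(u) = [[0.01, 0.00], [0.00, 0.0]] + [[-0.00, -0.0],[-0.0, -0.00]]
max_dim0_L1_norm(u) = 0.01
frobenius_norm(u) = 0.01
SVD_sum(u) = [[0.01, 0.0],  [0.0, 0.00]] + [[-0.00, -0.00],[-0.0, -0.0]]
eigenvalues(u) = [0.01, -0.0]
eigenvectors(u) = [[1.00,0.00],[0.0,1.00]]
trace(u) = 0.01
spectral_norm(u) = 0.01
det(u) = 0.00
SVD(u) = [[1.0, 0.00], [0.00, 1.0]] @ diag([0.01, -0.0]) @ [[1.0,0.00], [0.0,1.00]]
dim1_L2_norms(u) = [0.01, 0.0]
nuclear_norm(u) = 0.01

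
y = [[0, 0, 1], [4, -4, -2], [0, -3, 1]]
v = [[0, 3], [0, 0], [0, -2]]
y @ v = [[0, -2], [0, 16], [0, -2]]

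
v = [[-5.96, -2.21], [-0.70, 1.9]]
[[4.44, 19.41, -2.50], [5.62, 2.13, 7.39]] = v @ [[-1.62, -3.23, -0.9],[2.36, -0.07, 3.56]]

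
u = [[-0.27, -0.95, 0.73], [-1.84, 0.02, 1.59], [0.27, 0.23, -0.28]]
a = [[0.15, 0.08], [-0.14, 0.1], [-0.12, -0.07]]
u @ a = [[0.00, -0.17], [-0.47, -0.26], [0.04, 0.06]]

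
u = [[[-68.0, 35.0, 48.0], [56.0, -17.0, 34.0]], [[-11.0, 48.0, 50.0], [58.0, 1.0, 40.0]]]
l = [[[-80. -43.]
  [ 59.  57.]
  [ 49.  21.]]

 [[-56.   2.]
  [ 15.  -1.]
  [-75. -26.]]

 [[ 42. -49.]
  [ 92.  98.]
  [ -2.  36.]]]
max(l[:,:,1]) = 98.0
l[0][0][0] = -80.0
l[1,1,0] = 15.0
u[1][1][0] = 58.0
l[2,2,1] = 36.0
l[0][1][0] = 59.0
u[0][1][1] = -17.0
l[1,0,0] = -56.0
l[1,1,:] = [15.0, -1.0]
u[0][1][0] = 56.0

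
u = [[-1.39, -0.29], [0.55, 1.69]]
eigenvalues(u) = [-1.34, 1.64]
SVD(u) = [[-0.54, 0.84], [0.84, 0.54]] @ diag([1.991459334979718, 1.0994952101406075]) @ [[0.61,0.79], [-0.79,0.61]]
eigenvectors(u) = [[-0.98,0.10], [0.18,-1.0]]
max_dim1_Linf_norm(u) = 1.69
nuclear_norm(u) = 3.09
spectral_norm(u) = 1.99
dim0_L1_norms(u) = [1.94, 1.98]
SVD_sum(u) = [[-0.66, -0.85], [1.02, 1.33]] + [[-0.73,0.56], [-0.47,0.36]]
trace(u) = 0.30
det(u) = -2.19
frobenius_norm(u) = 2.27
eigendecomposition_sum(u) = [[-1.36, -0.13], [0.25, 0.02]] + [[-0.03, -0.16], [0.3, 1.67]]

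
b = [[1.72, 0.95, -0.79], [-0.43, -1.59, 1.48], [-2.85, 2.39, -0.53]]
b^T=[[1.72, -0.43, -2.85],[0.95, -1.59, 2.39],[-0.79, 1.48, -0.53]]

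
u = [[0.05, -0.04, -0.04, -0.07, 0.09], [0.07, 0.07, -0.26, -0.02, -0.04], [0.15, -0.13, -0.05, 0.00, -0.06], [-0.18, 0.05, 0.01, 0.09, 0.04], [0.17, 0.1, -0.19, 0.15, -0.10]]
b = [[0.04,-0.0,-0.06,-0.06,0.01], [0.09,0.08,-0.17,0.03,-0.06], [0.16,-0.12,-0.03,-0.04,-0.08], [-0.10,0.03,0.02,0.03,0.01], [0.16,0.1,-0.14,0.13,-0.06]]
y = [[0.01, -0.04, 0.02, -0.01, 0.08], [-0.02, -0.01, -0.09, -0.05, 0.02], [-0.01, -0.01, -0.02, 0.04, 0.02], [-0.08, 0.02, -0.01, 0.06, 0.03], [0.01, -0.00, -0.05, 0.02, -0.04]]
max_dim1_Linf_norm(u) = 0.26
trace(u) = 0.06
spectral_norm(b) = 0.36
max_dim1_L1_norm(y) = 0.2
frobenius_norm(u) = 0.54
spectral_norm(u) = 0.42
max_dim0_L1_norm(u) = 0.62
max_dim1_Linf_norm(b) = 0.17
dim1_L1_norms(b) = [0.17, 0.43, 0.43, 0.19, 0.59]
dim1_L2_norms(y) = [0.09, 0.11, 0.05, 0.11, 0.07]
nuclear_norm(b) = 0.75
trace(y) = -0.00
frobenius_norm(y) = 0.20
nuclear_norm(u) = 1.03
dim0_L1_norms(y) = [0.13, 0.08, 0.19, 0.18, 0.19]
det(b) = 0.00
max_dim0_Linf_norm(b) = 0.17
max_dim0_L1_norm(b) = 0.55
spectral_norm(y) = 0.11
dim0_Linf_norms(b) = [0.16, 0.12, 0.17, 0.13, 0.08]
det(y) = -0.00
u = b + y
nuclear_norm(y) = 0.38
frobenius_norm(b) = 0.44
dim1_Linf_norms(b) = [0.06, 0.17, 0.16, 0.1, 0.16]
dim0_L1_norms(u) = [0.62, 0.39, 0.55, 0.33, 0.33]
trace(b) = 0.06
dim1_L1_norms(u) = [0.29, 0.46, 0.39, 0.37, 0.71]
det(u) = 0.00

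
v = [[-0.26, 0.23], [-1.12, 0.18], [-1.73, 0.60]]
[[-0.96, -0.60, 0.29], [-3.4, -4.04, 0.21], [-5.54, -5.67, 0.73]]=v @ [[2.89,  3.89,  0.02],[-0.90,  1.77,  1.27]]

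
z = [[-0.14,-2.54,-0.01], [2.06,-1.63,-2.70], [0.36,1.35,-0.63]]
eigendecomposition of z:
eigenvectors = [[(0.19+0.56j),(0.19-0.56j),(0.8+0j)], [0.72+0.00j,(0.72-0j),0.00+0.00j], [0.01-0.36j,(0.01+0.36j),0.61+0.00j]]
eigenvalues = [(-1.12+2.94j), (-1.12-2.94j), (-0.15+0j)]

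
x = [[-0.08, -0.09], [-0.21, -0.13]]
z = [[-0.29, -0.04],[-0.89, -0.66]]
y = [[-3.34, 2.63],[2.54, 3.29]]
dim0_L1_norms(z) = [1.18, 0.7]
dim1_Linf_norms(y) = [3.34, 3.29]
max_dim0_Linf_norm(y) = 3.34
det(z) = 0.16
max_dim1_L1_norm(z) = 1.55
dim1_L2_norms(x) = [0.12, 0.25]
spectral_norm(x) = 0.27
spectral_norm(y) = 4.26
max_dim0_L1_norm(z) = 1.18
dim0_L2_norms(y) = [4.2, 4.21]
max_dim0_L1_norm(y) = 5.92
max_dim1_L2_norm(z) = 1.11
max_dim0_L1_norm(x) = 0.29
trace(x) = -0.21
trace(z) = -0.95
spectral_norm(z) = 1.14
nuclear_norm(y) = 8.41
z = y @ x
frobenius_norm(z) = 1.15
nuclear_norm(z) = 1.27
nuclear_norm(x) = 0.30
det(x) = -0.01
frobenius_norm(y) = 5.95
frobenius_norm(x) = 0.27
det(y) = -17.67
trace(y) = -0.05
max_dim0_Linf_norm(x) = 0.21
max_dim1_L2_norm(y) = 4.25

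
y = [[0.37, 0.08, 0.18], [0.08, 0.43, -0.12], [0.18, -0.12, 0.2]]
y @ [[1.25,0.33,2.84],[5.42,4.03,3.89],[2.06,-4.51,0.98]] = [[1.27, -0.37, 1.54], [2.18, 2.3, 1.78], [-0.01, -1.33, 0.24]]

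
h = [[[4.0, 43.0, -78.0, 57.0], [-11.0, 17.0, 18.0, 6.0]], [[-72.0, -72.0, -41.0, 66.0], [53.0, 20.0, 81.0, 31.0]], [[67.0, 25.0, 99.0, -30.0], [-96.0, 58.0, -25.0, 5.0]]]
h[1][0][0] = -72.0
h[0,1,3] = 6.0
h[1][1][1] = 20.0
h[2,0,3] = -30.0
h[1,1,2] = 81.0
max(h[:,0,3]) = 66.0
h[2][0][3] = -30.0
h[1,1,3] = 31.0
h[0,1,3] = 6.0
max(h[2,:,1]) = 58.0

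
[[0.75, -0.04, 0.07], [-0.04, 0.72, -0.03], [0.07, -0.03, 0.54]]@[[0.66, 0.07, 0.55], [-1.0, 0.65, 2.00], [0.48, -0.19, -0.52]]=[[0.57, 0.01, 0.30], [-0.76, 0.47, 1.43], [0.34, -0.12, -0.3]]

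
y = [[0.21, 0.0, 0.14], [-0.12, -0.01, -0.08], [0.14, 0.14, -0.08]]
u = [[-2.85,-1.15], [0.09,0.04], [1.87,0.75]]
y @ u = [[-0.34, -0.14], [0.19, 0.08], [-0.54, -0.22]]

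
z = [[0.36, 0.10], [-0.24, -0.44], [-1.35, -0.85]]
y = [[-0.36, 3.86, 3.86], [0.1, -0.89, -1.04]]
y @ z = [[-6.27, -5.02],[1.65, 1.29]]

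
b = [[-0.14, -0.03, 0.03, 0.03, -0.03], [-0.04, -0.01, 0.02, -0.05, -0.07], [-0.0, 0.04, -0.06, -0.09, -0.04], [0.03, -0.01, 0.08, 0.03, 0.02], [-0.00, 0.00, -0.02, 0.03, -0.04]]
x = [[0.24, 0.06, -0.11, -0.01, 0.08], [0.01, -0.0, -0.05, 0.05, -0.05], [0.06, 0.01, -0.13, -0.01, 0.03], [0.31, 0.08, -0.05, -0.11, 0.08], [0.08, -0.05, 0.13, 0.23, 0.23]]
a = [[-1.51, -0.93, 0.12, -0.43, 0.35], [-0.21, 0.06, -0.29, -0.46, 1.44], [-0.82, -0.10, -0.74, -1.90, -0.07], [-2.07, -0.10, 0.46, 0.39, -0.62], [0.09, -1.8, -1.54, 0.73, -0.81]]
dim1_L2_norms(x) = [0.28, 0.09, 0.15, 0.35, 0.36]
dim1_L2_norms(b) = [0.15, 0.1, 0.12, 0.09, 0.05]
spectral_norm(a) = 2.90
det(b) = -0.00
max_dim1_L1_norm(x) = 0.72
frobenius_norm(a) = 4.75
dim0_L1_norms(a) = [4.7, 2.99, 3.15, 3.91, 3.29]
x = a @ b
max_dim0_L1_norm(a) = 4.7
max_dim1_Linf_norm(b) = 0.14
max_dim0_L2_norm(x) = 0.4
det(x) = -0.00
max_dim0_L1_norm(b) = 0.23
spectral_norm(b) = 0.16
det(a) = 12.25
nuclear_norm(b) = 0.46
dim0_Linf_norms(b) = [0.14, 0.04, 0.08, 0.09, 0.07]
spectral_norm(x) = 0.46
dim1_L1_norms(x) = [0.5, 0.16, 0.24, 0.63, 0.72]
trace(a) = -2.61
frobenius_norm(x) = 0.60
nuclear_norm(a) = 9.68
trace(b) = -0.22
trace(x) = 0.23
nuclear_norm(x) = 1.03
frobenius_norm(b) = 0.24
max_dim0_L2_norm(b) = 0.15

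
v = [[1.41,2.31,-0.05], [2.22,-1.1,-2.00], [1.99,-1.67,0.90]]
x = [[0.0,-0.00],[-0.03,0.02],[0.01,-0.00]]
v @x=[[-0.07, 0.05], [0.01, -0.02], [0.06, -0.03]]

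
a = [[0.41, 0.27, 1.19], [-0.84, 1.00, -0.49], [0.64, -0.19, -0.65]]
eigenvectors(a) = [[0.11-0.29j,(0.11+0.29j),(-0.61+0j)], [(0.94+0j),0.94-0.00j,(-0.06+0j)], [(-0.09-0.1j),-0.09+0.10j,(0.79+0j)]]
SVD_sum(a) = [[0.57,-0.38,0.73], [-0.69,0.46,-0.89], [-0.02,0.02,-0.03]] + [[-0.35, 0.46, 0.50], [-0.30, 0.39, 0.43], [0.38, -0.50, -0.55]] + [[0.19, 0.19, -0.05], [0.15, 0.15, -0.04], [0.29, 0.29, -0.07]]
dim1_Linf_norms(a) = [1.19, 1.0, 0.65]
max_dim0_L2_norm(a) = 1.44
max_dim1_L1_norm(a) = 2.33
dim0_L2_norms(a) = [1.13, 1.05, 1.44]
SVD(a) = [[-0.64,  0.58,  -0.51], [0.77,  0.5,  -0.39], [0.03,  -0.64,  -0.77]] @ diag([1.5733588037978141, 1.3054983618094733, 0.5396444216562344]) @ [[-0.57,0.38,-0.73], [-0.45,0.60,0.66], [-0.69,-0.71,0.17]]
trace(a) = 0.76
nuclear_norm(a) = 3.42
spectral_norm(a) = 1.57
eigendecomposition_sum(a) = [[0.32+0.27j, (0.09-0.14j), 0.25+0.20j],  [-0.41+1.20j, 0.50+0.09j, (-0.28+0.93j)],  [0.17-0.07j, (-0.04-0.06j), 0.12-0.05j]] + [[0.32-0.27j, (0.09+0.14j), 0.25-0.20j], [(-0.41-1.2j), (0.5-0.09j), (-0.28-0.93j)], [0.17+0.07j, -0.04+0.06j, 0.12+0.05j]] + [[(-0.24-0j), 0.09-0.00j, 0.68-0.00j], [(-0.02-0j), 0.01-0.00j, 0.06-0.00j], [0.31+0.00j, -0.12+0.00j, -0.90+0.00j]]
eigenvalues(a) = [(0.94+0.31j), (0.94-0.31j), (-1.12+0j)]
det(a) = -1.11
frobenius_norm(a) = 2.11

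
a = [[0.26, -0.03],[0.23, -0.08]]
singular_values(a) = [0.36, 0.04]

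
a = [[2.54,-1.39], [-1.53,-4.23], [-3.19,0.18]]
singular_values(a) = [4.67, 4.12]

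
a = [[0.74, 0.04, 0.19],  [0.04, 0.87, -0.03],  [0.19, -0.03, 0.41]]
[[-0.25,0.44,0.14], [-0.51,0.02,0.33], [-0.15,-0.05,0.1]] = a @ [[-0.22, 0.71, 0.12], [-0.59, -0.02, 0.38], [-0.31, -0.45, 0.21]]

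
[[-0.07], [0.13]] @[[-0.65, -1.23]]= [[0.05, 0.09], [-0.08, -0.16]]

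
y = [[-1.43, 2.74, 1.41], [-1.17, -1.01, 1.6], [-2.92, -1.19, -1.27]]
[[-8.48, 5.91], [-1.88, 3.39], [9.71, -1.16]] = y@ [[-1.1, -0.77], [-2.00, 0.72], [-3.24, 2.01]]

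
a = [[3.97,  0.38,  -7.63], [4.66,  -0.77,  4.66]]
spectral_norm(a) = 9.06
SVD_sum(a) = [[1.53, 0.61, -8.07], [-0.70, -0.28, 3.69]] + [[2.44,-0.23,0.44], [5.36,-0.49,0.97]]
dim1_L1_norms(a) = [11.98, 10.09]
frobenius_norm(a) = 10.87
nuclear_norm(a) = 15.07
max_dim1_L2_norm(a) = 8.61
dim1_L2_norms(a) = [8.61, 6.64]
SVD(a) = [[-0.91, 0.42],[0.42, 0.91]] @ diag([9.057542723188888, 6.008928341859976]) @ [[-0.19,-0.07,0.98],[0.98,-0.09,0.18]]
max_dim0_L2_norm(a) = 8.94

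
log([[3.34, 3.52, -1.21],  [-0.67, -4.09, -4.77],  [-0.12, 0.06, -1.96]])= [[1.09-0.06j, (-0.16-1.55j), -1.11+2.23j], [0.06+0.25j, (1.39+3.26j), 1.77-0.17j], [(-0.01+0.08j), -0.05+0.04j, (0.77+3.09j)]]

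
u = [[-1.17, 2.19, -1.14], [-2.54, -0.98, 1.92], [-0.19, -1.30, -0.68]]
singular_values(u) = [3.42, 2.73, 1.27]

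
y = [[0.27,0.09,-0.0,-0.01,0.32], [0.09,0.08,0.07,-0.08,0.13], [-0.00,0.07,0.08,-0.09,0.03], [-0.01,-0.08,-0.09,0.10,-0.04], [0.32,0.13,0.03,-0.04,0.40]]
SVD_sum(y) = [[0.25, 0.11, 0.03, -0.04, 0.32], [0.11, 0.05, 0.01, -0.02, 0.14], [0.03, 0.01, 0.00, -0.01, 0.04], [-0.04, -0.02, -0.01, 0.01, -0.06], [0.32, 0.14, 0.04, -0.06, 0.4]] + [[0.01, -0.02, -0.03, 0.04, 0.01], [-0.02, 0.04, 0.05, -0.06, -0.01], [-0.03, 0.05, 0.08, -0.08, -0.01], [0.04, -0.06, -0.08, 0.09, 0.01], [0.01, -0.01, -0.01, 0.01, 0.0]] + [[-0.0, 0.0, -0.00, 0.0, -0.00], [0.00, -0.01, 0.0, -0.00, 0.00], [-0.00, 0.0, -0.00, 0.0, -0.00], [0.00, -0.00, 0.0, -0.00, 0.0], [-0.00, 0.00, -0.0, 0.00, -0.00]] + [[0.0, 0.0, -0.00, -0.0, -0.0], [0.0, 0.00, -0.0, -0.00, -0.00], [-0.00, -0.0, 0.00, 0.0, 0.0], [-0.00, -0.00, 0.0, 0.00, 0.00], [-0.0, -0.0, 0.0, 0.0, 0.00]] + [[-0.0,-0.00,-0.0,-0.00,0.0], [-0.00,-0.00,-0.00,-0.00,0.0], [-0.00,-0.0,-0.00,-0.0,0.00], [-0.0,-0.0,-0.0,-0.0,0.0], [0.0,0.00,0.00,0.0,-0.0]]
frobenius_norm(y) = 0.74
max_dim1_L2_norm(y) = 0.53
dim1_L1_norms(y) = [0.69, 0.45, 0.27, 0.32, 0.92]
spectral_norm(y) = 0.71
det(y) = 0.00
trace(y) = 0.93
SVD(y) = [[-0.6,0.25,-0.17,0.70,-0.25], [-0.26,-0.41,0.87,0.09,-0.10], [-0.08,-0.59,-0.36,-0.20,-0.69], [0.10,0.65,0.30,-0.30,-0.63], [-0.75,0.1,-0.09,-0.61,0.22]] @ diag([0.7106111657439547, 0.22236518474482225, 0.007174063811605239, 0.005649782123558989, 0.001452068800730859]) @ [[-0.60, -0.26, -0.08, 0.1, -0.75], [0.25, -0.41, -0.59, 0.65, 0.10], [0.17, -0.87, 0.36, -0.30, 0.09], [0.70, 0.09, -0.20, -0.3, -0.61], [0.25, 0.1, 0.69, 0.63, -0.22]]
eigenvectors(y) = [[0.60, 0.25, 0.7, 0.25, 0.17], [0.26, -0.41, 0.09, 0.10, -0.87], [0.08, -0.59, -0.2, 0.69, 0.36], [-0.10, 0.65, -0.30, 0.63, -0.30], [0.75, 0.1, -0.61, -0.22, 0.09]]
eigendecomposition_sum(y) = [[0.25, 0.11, 0.03, -0.04, 0.32], [0.11, 0.05, 0.01, -0.02, 0.14], [0.03, 0.01, 0.00, -0.01, 0.04], [-0.04, -0.02, -0.01, 0.01, -0.06], [0.32, 0.14, 0.04, -0.06, 0.40]] + [[0.01, -0.02, -0.03, 0.04, 0.01], [-0.02, 0.04, 0.05, -0.06, -0.01], [-0.03, 0.05, 0.08, -0.08, -0.01], [0.04, -0.06, -0.08, 0.09, 0.01], [0.01, -0.01, -0.01, 0.01, 0.00]] + [[0.0, 0.0, -0.00, -0.0, -0.0],[0.0, 0.00, -0.0, -0.0, -0.0],[-0.0, -0.0, 0.00, 0.00, 0.00],[-0.0, -0.0, 0.0, 0.00, 0.00],[-0.00, -0.0, 0.00, 0.0, 0.00]] + [[-0.0, -0.00, -0.0, -0.00, 0.00], [-0.0, -0.0, -0.0, -0.00, 0.00], [-0.0, -0.0, -0.00, -0.00, 0.00], [-0.00, -0.00, -0.0, -0.0, 0.00], [0.0, 0.0, 0.00, 0.00, -0.00]] + [[-0.00,  0.00,  -0.00,  0.00,  -0.00],[0.00,  -0.01,  0.00,  -0.0,  0.00],[-0.0,  0.0,  -0.0,  0.00,  -0.00],[0.0,  -0.00,  0.0,  -0.00,  0.00],[-0.0,  0.00,  -0.00,  0.0,  -0.00]]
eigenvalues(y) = [0.71, 0.22, 0.01, -0.0, -0.01]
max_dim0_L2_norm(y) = 0.53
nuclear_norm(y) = 0.95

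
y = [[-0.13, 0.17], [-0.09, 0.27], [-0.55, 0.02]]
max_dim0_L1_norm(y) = 0.77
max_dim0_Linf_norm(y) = 0.55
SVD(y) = [[-0.28,-0.45],[-0.26,-0.81],[-0.92,0.37]] @ diag([0.5841925535702313, 0.2973534266711793]) @ [[0.97, -0.23], [-0.23, -0.97]]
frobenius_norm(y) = 0.66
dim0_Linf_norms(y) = [0.55, 0.27]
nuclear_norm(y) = 0.88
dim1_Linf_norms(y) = [0.17, 0.27, 0.55]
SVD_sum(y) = [[-0.16, 0.04], [-0.15, 0.04], [-0.52, 0.13]] + [[0.03, 0.13], [0.06, 0.23], [-0.03, -0.11]]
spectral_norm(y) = 0.58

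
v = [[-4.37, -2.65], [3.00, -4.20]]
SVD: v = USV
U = [[-0.66, 0.75],[0.75, 0.66]]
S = [5.33, 4.94]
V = [[0.96, -0.26], [-0.26, -0.96]]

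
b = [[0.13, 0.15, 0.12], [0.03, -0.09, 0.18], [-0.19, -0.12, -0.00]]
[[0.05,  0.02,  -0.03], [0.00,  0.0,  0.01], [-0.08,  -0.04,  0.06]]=b@[[0.37, 0.2, -0.29],[0.05, -0.0, -0.02],[-0.02, -0.03, 0.08]]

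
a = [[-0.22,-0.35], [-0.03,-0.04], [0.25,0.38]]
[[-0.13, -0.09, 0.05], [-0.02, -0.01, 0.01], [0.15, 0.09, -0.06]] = a@[[0.30, -0.32, -0.48], [0.19, 0.46, 0.17]]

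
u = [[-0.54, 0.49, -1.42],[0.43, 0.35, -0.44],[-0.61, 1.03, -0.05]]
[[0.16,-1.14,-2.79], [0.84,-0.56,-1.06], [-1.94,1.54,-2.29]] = u@[[1.64,  -0.72,  0.33], [-0.96,  1.14,  -1.97], [-1.07,  1.47,  1.16]]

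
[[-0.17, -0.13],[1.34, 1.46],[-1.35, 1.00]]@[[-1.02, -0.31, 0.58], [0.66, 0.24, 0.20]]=[[0.09,0.02,-0.12], [-0.40,-0.07,1.07], [2.04,0.66,-0.58]]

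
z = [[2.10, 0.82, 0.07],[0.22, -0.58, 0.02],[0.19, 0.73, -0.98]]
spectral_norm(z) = 2.31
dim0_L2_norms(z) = [2.12, 1.24, 0.98]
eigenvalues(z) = [2.17, -0.62, -1.01]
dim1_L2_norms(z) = [2.26, 0.62, 1.24]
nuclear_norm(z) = 4.00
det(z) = 1.36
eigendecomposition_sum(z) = [[2.12, 0.64, 0.05], [0.17, 0.05, 0.0], [0.17, 0.05, 0.0]] + [[-0.02,0.2,0.01], [0.05,-0.56,-0.02], [0.09,-1.04,-0.04]] + [[0.00, -0.02, 0.01], [0.00, -0.07, 0.04], [-0.06, 1.72, -0.94]]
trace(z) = 0.54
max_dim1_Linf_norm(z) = 2.1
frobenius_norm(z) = 2.65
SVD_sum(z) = [[2.02, 0.95, -0.16], [-0.05, -0.02, 0.0], [0.50, 0.24, -0.04]] + [[0.09,  -0.16,  0.21], [0.13,  -0.23,  0.31], [-0.36,  0.61,  -0.83]] + [[-0.01, 0.02, 0.02], [0.13, -0.33, -0.30], [0.05, -0.12, -0.11]]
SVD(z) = [[-0.97, -0.23, -0.06], [0.02, -0.34, 0.94], [-0.24, 0.91, 0.34]] @ diag([2.3059972031860583, 1.2010393922349043, 0.49171259613527246]) @ [[-0.90, -0.43, 0.07], [-0.33, 0.56, -0.76], [0.28, -0.71, -0.64]]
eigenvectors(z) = [[0.99, 0.16, -0.01],  [0.08, -0.47, -0.04],  [0.08, -0.87, 1.00]]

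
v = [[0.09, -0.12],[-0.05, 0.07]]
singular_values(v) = [0.17, 0.0]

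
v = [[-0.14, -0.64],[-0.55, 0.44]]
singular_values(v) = [0.82, 0.51]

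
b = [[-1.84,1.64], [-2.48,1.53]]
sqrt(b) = [[-0.52, 1.18], [-1.79, 1.91]]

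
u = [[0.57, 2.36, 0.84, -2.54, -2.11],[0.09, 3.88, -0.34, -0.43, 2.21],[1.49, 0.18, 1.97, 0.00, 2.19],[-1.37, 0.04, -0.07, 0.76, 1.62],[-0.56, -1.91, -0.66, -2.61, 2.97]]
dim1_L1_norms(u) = [8.42, 6.95, 5.83, 3.86, 8.71]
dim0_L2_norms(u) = [2.18, 4.93, 2.27, 3.75, 5.06]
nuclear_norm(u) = 17.60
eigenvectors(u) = [[(0.81+0j), (-0.29+0.32j), (-0.29-0.32j), (-0.61+0j), -0.55+0.00j], [(-0.09+0j), -0.06-0.39j, -0.06+0.39j, -0.06+0.00j, -0.01+0.00j], [(-0.44+0j), (0.21-0.26j), 0.21+0.26j, -0.71+0.00j, (-0.77+0j)], [(0.33+0j), 0.11-0.40j, 0.11+0.40j, 0.35+0.00j, 0.32+0.00j], [0.18+0.00j, 0.61+0.00j, (0.61-0j), 0j, -0.03+0.00j]]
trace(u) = 10.15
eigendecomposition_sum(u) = [[(-0.96+0j), 0.33+0.00j, (0.18+0j), -1.23-0.00j, (-0.25+0j)], [(0.1-0j), (-0.04-0j), (-0.02-0j), 0.13+0.00j, 0.03-0.00j], [(0.52-0j), -0.18-0.00j, (-0.1-0j), (0.67+0j), 0.14-0.00j], [-0.39+0.00j, 0.13+0.00j, (0.07+0j), (-0.49-0j), -0.10+0.00j], [-0.22+0.00j, (0.07+0j), (0.04+0j), (-0.28-0j), (-0.06+0j)]] + [[(0.16+0.01j), (-0.59-0.93j), 0.18-0.41j, (0.54-0.97j), (-1.54+0.27j)], [-0.10+0.11j, (1+0.13j), 0.18+0.37j, (0.37+0.95j), (0.72-1.25j)], [-0.12+0.00j, (0.49+0.69j), (-0.12+0.32j), (-0.38+0.76j), (1.17-0.26j)], [(-0.14+0.06j), 0.89+0.56j, (0.02+0.42j), -0.07+1.06j, (1.22-0.86j)], [(-0.15-0.18j), -0.43+1.50j, (-0.6+0.2j), -1.54+0.34j, (1.73+1.38j)]] + [[0.16-0.01j, -0.59+0.93j, (0.18+0.41j), (0.54+0.97j), (-1.54-0.27j)],  [-0.10-0.11j, 1.00-0.13j, (0.18-0.37j), 0.37-0.95j, 0.72+1.25j],  [-0.12-0.00j, (0.49-0.69j), (-0.12-0.32j), (-0.38-0.76j), (1.17+0.26j)],  [-0.14-0.06j, 0.89-0.56j, (0.02-0.42j), -0.07-1.06j, (1.22+0.86j)],  [(-0.15+0.18j), (-0.43-1.5j), (-0.6-0.2j), -1.54-0.34j, 1.73-1.38j]] + [[2.04-0.00j, (22.22-0j), (-8.2+0j), -15.03+0.00j, (8.72-0j)],[0.19-0.00j, 2.11-0.00j, (-0.78+0j), (-1.43+0j), 0.83-0.00j],[2.40-0.00j, (26.07-0j), -9.63+0.00j, -17.63+0.00j, 10.22-0.00j],[(-1.19+0j), (-12.9+0j), (4.76-0j), 8.73-0.00j, (-5.06+0j)],[(-0+0j), (-0+0j), 0.00-0.00j, -0j, (-0+0j)]] + [[(-0.84+0j), -19.01+0.00j, 8.51-0.00j, 12.63-0.00j, -7.49+0.00j], [-0.01+0.00j, -0.20+0.00j, 0.09-0.00j, 0.13-0.00j, -0.08+0.00j], [-1.18+0.00j, -26.68+0.00j, (11.94-0j), (17.73-0j), (-10.52+0j)], [0.49-0.00j, (11.04-0j), -4.94+0.00j, -7.33+0.00j, 4.35-0.00j], [-0.05+0.00j, -1.12+0.00j, 0.50-0.00j, (0.74-0j), -0.44+0.00j]]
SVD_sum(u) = [[0.53, 2.18, 0.35, -0.1, -2.45], [0.14, 0.59, 0.09, -0.03, -0.66], [-0.17, -0.68, -0.11, 0.03, 0.77], [-0.22, -0.92, -0.15, 0.04, 1.03], [-0.55, -2.29, -0.36, 0.10, 2.57]] + [[0.10, 0.79, 0.11, -0.36, 0.75], [0.35, 2.86, 0.38, -1.3, 2.73], [0.15, 1.26, 0.17, -0.58, 1.2], [0.06, 0.49, 0.07, -0.22, 0.47], [0.11, 0.91, 0.12, -0.41, 0.87]] + [[0.14,-0.58,-0.0,-2.08,-0.40], [-0.06,0.27,0.0,0.96,0.19], [-0.02,0.09,0.0,0.34,0.07], [-0.07,0.29,0.00,1.05,0.20], [0.15,-0.63,-0.00,-2.26,-0.44]] + [[0.1, -0.03, 0.12, 0.01, 0.01], [-0.55, 0.17, -0.62, -0.07, -0.05], [1.62, -0.50, 1.82, 0.22, 0.16], [-0.50, 0.15, -0.57, -0.07, -0.05], [-0.32, 0.10, -0.37, -0.04, -0.03]] + [[-0.3, 0.01, 0.27, -0.02, -0.02], [0.22, -0.01, -0.19, 0.01, 0.01], [-0.09, 0.0, 0.08, -0.01, -0.01], [-0.64, 0.02, 0.58, -0.04, -0.04], [0.06, -0.0, -0.05, 0.00, 0.00]]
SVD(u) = [[0.64, 0.23, 0.61, 0.06, -0.40], [0.17, 0.84, -0.28, -0.30, 0.29], [-0.20, 0.37, -0.1, 0.89, -0.13], [-0.27, 0.15, -0.31, -0.28, -0.86], [-0.67, 0.27, 0.66, -0.18, 0.07]] @ diag([5.227305315204754, 4.9638175489499305, 3.598697752154926, 2.8060422271134913, 1.0036911829142903]) @ [[0.16, 0.65, 0.10, -0.03, -0.73], [0.08, 0.68, 0.09, -0.31, 0.65], [0.06, -0.26, -0.0, -0.95, -0.18], [0.65, -0.2, 0.73, 0.09, 0.06], [0.74, -0.02, -0.67, 0.05, 0.04]]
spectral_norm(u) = 5.23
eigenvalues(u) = [(-1.65+0j), (2.71+2.9j), (2.71-2.9j), (3.25+0j), (3.12+0j)]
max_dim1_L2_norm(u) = 4.5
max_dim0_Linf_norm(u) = 3.88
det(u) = -262.99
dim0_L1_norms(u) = [4.08, 8.37, 3.88, 6.34, 11.1]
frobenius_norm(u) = 8.59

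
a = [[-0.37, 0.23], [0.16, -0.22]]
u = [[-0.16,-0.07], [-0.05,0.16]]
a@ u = [[0.05, 0.06], [-0.01, -0.05]]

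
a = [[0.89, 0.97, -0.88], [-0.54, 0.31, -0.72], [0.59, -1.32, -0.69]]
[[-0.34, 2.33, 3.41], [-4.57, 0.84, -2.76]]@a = [[0.45, -4.11, -3.73],[-6.15, -0.53, 5.32]]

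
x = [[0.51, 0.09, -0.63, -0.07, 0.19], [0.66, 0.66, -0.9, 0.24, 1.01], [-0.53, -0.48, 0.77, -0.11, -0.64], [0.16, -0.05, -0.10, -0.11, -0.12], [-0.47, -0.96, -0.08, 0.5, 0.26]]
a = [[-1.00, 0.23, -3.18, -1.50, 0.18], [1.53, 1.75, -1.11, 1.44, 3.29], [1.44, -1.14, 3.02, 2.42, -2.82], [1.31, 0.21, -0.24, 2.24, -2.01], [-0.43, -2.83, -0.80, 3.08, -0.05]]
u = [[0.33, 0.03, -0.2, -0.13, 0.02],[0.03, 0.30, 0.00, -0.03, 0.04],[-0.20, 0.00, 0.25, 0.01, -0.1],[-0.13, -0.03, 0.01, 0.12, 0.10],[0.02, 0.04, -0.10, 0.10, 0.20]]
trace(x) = 2.09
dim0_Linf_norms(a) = [1.53, 2.83, 3.18, 3.08, 3.29]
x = a @ u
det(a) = 68.96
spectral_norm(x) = 2.22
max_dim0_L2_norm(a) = 4.97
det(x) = 0.00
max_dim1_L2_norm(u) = 0.41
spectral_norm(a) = 6.86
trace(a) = 5.96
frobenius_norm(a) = 9.41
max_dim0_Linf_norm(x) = 1.01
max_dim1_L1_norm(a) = 10.84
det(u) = 0.00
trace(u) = 1.20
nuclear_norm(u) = 1.20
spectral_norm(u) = 0.54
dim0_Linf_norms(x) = [0.66, 0.96, 0.9, 0.5, 1.01]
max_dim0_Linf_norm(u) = 0.33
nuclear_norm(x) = 3.94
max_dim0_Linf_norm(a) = 3.29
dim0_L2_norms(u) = [0.41, 0.31, 0.34, 0.21, 0.25]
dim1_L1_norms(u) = [0.71, 0.4, 0.56, 0.39, 0.46]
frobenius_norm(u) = 0.69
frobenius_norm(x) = 2.55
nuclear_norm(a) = 17.97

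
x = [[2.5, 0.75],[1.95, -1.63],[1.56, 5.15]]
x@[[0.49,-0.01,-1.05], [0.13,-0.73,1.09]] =[[1.32, -0.57, -1.81], [0.74, 1.17, -3.82], [1.43, -3.78, 3.98]]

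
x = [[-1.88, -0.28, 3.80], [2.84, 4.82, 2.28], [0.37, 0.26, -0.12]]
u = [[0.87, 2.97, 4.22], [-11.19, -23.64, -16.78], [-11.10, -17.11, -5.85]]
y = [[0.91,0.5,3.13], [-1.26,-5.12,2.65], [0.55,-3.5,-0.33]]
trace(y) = -4.54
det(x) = -2.10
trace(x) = 2.82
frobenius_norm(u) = 37.99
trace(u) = -28.62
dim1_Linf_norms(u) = [4.22, 23.64, 17.11]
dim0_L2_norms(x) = [3.43, 4.84, 4.43]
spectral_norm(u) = 37.51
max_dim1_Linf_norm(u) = 23.64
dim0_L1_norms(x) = [5.09, 5.36, 6.2]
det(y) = 33.12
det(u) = -70.08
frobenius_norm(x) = 7.40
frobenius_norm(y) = 7.64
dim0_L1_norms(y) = [2.72, 9.12, 6.11]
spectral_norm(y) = 6.62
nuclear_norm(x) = 10.39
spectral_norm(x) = 6.07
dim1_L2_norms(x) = [4.25, 6.04, 0.47]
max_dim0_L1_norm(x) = 6.2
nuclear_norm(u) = 43.81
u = y @ x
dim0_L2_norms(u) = [15.79, 29.33, 18.26]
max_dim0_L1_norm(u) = 43.72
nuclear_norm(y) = 11.58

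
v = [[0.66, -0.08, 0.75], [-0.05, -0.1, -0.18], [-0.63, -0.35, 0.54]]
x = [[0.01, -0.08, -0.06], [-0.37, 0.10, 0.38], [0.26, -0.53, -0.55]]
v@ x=[[0.23, -0.46, -0.48], [-0.01, 0.09, 0.06], [0.26, -0.27, -0.39]]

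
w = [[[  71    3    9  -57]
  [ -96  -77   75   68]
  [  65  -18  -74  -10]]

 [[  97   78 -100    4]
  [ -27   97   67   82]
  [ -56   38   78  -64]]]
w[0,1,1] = -77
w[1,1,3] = 82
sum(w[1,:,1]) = 213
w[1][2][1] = 38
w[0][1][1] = -77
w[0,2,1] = -18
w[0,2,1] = -18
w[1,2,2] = 78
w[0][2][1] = -18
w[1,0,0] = 97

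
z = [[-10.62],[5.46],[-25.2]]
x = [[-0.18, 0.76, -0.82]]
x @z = [[26.73]]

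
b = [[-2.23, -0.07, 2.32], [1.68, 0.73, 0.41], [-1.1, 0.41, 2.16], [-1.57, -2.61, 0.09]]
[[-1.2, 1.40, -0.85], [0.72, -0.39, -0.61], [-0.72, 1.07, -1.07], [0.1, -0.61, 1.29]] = b@[[0.59, -0.50, -0.05], [-0.39, 0.54, -0.48], [0.04, 0.14, -0.43]]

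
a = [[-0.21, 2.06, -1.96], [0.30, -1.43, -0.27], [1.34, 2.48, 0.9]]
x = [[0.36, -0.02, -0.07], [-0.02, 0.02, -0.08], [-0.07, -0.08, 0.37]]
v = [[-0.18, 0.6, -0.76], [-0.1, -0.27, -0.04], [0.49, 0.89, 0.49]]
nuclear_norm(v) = 2.15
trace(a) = -0.74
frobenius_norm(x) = 0.54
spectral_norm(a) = 3.62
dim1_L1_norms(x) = [0.45, 0.12, 0.52]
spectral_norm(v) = 1.17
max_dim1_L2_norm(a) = 2.96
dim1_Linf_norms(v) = [0.76, 0.27, 0.89]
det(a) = -6.39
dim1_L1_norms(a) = [4.23, 2.0, 4.72]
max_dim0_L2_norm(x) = 0.38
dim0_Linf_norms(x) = [0.36, 0.08, 0.37]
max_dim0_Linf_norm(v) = 0.89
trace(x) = 0.75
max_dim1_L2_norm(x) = 0.38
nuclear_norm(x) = 0.75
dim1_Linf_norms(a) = [2.06, 1.43, 2.48]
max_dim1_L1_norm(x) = 0.52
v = x @ a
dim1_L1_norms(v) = [1.54, 0.41, 1.87]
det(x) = -0.00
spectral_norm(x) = 0.44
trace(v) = 0.04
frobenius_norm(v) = 1.53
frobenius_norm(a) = 4.37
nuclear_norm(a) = 6.70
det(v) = 0.00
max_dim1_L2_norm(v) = 1.13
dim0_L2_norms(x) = [0.37, 0.08, 0.38]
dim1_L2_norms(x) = [0.37, 0.08, 0.38]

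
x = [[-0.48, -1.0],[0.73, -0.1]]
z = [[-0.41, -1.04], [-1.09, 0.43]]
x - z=[[-0.07, 0.04], [1.82, -0.53]]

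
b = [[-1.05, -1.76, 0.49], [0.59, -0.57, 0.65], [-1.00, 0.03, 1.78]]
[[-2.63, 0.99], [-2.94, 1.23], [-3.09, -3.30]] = b@ [[-1.01, 1.5], [1.45, -1.73], [-2.33, -0.98]]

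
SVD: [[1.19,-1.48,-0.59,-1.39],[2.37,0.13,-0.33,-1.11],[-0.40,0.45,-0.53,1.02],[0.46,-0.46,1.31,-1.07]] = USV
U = [[-0.61, -0.01, -0.77, 0.18],[-0.66, -0.53, 0.53, -0.00],[0.3, -0.41, -0.03, 0.86],[-0.32, 0.74, 0.35, 0.47]]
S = [3.57, 1.78, 1.38, 0.19]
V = [[-0.72, 0.31, 0.0, 0.62], [-0.43, -0.32, 0.77, -0.34], [0.37, 0.75, 0.55, 0.05], [0.40, -0.49, 0.33, 0.70]]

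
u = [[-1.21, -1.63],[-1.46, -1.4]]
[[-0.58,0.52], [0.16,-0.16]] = u @ [[-1.58,1.43], [1.53,-1.38]]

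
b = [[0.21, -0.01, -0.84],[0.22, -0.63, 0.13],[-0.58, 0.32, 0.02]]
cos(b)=[[0.75, 0.12, 0.09], [0.08, 0.79, 0.12], [0.03, 0.09, 0.75]]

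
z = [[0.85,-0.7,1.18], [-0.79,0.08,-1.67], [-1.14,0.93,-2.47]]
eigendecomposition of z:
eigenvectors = [[(0.91+0j),(0.04-0.02j),0.04+0.02j], [(-0.14+0j),(-0.83+0j),-0.83-0.00j], [(-0.4+0j),(-0.55+0.03j),-0.55-0.03j]]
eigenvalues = [(0.44+0j), (-0.99+0.04j), (-0.99-0.04j)]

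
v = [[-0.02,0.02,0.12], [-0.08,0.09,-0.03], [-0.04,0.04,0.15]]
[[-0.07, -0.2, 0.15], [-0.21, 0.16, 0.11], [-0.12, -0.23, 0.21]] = v@ [[2.77, 0.16, 0.57], [0.11, 1.31, 2.03], [-0.11, -1.87, 1.01]]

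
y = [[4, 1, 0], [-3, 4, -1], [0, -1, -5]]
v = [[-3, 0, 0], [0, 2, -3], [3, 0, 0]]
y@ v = [[-12, 2, -3], [6, 8, -12], [-15, -2, 3]]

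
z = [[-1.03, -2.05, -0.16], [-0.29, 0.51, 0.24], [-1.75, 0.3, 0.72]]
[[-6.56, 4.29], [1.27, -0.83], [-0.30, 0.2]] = z @ [[0.35,-0.23], [3.09,-2.02], [-0.86,0.56]]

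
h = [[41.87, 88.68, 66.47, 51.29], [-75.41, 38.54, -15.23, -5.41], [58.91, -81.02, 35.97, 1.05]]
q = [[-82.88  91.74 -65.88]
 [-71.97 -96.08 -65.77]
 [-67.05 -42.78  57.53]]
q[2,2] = 57.53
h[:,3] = [51.29, -5.41, 1.05]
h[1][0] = -75.41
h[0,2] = 66.47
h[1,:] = [-75.41, 38.54, -15.23, -5.41]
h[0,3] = 51.29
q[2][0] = -67.05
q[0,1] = 91.74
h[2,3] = 1.05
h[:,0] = [41.87, -75.41, 58.91]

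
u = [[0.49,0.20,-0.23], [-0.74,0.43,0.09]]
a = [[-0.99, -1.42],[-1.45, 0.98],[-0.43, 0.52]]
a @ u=[[0.57, -0.81, 0.1],[-1.44, 0.13, 0.42],[-0.60, 0.14, 0.15]]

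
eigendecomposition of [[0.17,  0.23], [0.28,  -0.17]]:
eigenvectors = [[0.86, -0.44],[0.51, 0.90]]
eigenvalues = [0.31, -0.31]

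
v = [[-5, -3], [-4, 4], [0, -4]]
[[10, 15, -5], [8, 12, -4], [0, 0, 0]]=v@ [[-2, -3, 1], [0, 0, 0]]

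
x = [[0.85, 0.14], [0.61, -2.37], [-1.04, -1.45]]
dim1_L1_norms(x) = [0.99, 2.98, 2.49]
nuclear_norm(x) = 4.26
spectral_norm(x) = 2.78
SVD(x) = [[0.06,0.57], [-0.84,0.47], [-0.53,-0.67]] @ diag([2.7829665064402747, 1.473192935101039]) @ [[0.03, 1.00], [1.00, -0.03]]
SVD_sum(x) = [[0.01, 0.17], [-0.08, -2.35], [-0.05, -1.48]] + [[0.84, -0.03], [0.69, -0.02], [-0.99, 0.03]]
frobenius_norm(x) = 3.15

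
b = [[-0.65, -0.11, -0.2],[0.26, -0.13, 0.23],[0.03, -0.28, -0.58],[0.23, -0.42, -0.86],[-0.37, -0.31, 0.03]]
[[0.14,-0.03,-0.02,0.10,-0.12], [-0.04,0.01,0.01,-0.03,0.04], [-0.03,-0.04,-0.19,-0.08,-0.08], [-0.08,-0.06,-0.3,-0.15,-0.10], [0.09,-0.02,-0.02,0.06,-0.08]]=b @ [[-0.22, 0.02, -0.08, -0.19, 0.13],  [-0.03, 0.04, 0.19, 0.03, 0.12],  [0.05, 0.05, 0.24, 0.11, 0.09]]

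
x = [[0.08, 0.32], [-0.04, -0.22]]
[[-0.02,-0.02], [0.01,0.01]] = x@[[-0.01, -0.01],[-0.05, -0.05]]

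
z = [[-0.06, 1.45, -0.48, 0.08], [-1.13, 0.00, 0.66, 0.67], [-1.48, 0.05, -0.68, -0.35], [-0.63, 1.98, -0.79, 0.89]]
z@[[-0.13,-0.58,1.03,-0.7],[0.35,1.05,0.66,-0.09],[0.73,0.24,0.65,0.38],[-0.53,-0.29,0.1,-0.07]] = [[0.12, 1.42, 0.59, -0.28],[0.27, 0.62, -0.67, 0.99],[-0.10, 0.85, -1.97, 0.8],[-0.27, 2.0, 0.23, -0.1]]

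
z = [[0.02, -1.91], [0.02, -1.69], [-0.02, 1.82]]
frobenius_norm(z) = 3.13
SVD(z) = [[0.61, -0.63], [0.54, 0.77], [-0.58, 0.06]] @ diag([3.1333364022256576, 0.0017293026276427913]) @ [[0.01, -1.0], [1.00, 0.01]]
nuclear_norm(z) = 3.14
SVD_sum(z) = [[0.02, -1.91], [0.02, -1.69], [-0.02, 1.82]] + [[-0.0, -0.00], [0.00, 0.0], [0.0, 0.0]]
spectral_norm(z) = 3.13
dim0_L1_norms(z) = [0.06, 5.42]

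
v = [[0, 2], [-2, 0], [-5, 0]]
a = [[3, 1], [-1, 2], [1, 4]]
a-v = [[3, -1], [1, 2], [6, 4]]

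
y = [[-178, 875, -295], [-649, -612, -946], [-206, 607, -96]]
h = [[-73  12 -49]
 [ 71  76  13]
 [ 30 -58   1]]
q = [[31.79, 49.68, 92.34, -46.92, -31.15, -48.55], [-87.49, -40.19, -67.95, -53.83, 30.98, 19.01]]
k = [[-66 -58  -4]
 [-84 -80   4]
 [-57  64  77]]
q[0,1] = 49.68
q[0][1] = 49.68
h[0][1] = 12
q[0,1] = 49.68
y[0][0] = -178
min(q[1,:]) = -87.49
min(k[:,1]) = -80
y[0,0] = -178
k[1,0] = -84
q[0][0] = 31.79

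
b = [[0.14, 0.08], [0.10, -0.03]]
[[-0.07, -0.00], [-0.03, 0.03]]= b@[[-0.40, 0.16], [-0.17, -0.34]]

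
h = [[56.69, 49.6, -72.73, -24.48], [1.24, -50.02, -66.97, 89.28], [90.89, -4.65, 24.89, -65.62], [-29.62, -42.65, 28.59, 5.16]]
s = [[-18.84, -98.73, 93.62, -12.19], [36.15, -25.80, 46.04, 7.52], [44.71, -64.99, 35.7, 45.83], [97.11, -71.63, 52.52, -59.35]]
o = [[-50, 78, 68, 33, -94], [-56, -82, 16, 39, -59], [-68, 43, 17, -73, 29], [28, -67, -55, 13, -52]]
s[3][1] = -71.63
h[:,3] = [-24.48, 89.28, -65.62, 5.16]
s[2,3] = 45.83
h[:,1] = [49.6, -50.02, -4.65, -42.65]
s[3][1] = -71.63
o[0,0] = -50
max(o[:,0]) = 28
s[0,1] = -98.73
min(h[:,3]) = -65.62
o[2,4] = 29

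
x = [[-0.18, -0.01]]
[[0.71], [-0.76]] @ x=[[-0.13,-0.01], [0.14,0.01]]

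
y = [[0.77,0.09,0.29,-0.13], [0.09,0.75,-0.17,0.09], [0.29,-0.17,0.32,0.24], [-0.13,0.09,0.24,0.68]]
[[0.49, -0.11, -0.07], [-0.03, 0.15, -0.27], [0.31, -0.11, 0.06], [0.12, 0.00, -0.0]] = y@[[0.31, -0.15, -0.22], [0.12, 0.2, -0.24], [0.81, -0.07, 0.36], [-0.07, -0.03, -0.14]]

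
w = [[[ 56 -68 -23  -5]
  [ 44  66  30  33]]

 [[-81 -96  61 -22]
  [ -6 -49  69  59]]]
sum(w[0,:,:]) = 133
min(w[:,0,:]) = -96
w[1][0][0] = -81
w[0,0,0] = 56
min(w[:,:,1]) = -96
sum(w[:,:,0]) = 13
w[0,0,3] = -5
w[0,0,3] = -5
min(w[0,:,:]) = -68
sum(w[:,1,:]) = 246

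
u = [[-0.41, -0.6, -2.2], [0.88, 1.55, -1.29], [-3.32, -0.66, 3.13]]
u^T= [[-0.41, 0.88, -3.32], [-0.6, 1.55, -0.66], [-2.20, -1.29, 3.13]]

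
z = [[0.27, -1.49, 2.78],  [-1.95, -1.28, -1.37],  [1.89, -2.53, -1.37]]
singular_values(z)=[3.51, 3.37, 2.36]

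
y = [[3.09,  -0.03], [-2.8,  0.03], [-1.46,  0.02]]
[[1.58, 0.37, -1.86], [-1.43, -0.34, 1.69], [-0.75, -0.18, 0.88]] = y @ [[0.51,0.12,-0.6], [-0.18,-0.04,0.21]]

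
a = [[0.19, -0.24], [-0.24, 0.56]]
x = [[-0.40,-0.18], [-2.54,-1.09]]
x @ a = [[-0.03, -0.0], [-0.22, -0.0]]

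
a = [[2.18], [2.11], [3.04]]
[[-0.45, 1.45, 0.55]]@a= [[3.75]]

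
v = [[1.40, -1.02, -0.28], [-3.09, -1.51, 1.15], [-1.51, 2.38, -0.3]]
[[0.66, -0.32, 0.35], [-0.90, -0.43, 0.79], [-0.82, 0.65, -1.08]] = v @ [[0.3, 0.05, 0.07], [-0.18, 0.33, -0.36], [-0.21, 0.19, 0.40]]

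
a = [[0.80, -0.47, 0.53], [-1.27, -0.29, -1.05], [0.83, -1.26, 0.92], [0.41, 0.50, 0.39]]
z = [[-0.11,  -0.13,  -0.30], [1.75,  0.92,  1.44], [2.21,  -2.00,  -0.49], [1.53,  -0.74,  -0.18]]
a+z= [[0.69,  -0.6,  0.23], [0.48,  0.63,  0.39], [3.04,  -3.26,  0.43], [1.94,  -0.24,  0.21]]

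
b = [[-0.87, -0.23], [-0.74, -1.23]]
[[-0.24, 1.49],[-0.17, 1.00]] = b@[[0.29, -1.78], [-0.04, 0.26]]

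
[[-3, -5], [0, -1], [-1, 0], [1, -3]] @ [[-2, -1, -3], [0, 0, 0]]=[[6, 3, 9], [0, 0, 0], [2, 1, 3], [-2, -1, -3]]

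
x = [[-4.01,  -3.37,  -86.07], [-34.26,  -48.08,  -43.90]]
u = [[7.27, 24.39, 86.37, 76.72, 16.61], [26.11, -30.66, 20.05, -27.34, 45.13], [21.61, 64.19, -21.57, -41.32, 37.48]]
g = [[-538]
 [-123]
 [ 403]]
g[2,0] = 403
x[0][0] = -4.01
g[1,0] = -123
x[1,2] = -43.9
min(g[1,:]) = -123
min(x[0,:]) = -86.07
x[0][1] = -3.37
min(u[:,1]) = -30.66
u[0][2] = 86.37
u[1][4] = 45.13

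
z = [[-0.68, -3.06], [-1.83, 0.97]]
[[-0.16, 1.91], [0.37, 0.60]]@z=[[-3.39, 2.34],[-1.35, -0.55]]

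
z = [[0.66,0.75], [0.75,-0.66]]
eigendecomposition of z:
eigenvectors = [[0.91,  -0.41], [0.41,  0.91]]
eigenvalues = [1.0, -1.0]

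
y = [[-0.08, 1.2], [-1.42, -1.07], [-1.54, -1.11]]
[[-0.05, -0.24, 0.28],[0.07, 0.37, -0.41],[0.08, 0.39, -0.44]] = y @ [[-0.02,-0.10,0.11], [-0.04,-0.21,0.24]]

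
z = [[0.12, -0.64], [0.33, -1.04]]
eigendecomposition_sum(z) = [[-0.14, 0.10],[-0.05, 0.03]] + [[0.26, -0.74], [0.38, -1.07]]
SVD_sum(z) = [[0.18, -0.62], [0.30, -1.05]] + [[-0.06, -0.02],  [0.03, 0.01]]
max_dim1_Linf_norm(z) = 1.04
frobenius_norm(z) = 1.27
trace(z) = -0.92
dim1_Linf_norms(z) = [0.64, 1.04]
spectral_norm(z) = 1.27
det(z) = 0.09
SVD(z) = [[-0.51, -0.86], [-0.86, 0.51]] @ diag([1.268803761130259, 0.06809563673032802]) @ [[-0.27, 0.96], [0.96, 0.27]]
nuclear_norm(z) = 1.34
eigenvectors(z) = [[0.94, 0.57],[0.33, 0.82]]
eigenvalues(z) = [-0.11, -0.81]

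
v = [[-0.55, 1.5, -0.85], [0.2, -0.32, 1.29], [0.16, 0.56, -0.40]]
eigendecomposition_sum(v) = [[0.08, 0.28, 0.27], [0.11, 0.36, 0.35], [0.07, 0.23, 0.23]] + [[-1.33, -3.38, 6.87],[0.32, 0.82, -1.66],[0.07, 0.18, -0.36]] + [[0.70, 4.60, -8.0], [-0.23, -1.50, 2.6], [0.02, 0.15, -0.27]]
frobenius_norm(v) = 2.36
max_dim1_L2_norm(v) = 1.81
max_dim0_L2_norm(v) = 1.63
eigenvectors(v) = [[-0.55, -0.97, 0.95], [-0.7, 0.24, -0.31], [-0.45, 0.05, 0.03]]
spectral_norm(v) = 2.18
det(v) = 0.62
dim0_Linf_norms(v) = [0.55, 1.5, 1.29]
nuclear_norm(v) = 3.36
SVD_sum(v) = [[-0.4, 1.23, -1.18], [0.26, -0.80, 0.77], [-0.14, 0.44, -0.42]] + [[-0.06, 0.29, 0.33], [-0.09, 0.47, 0.52], [-0.01, 0.04, 0.04]] + [[-0.09, -0.02, 0.01], [0.03, 0.01, -0.0], [0.31, 0.08, -0.02]]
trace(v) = -1.27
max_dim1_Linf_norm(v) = 1.5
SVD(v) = [[-0.80, -0.53, -0.28], [0.52, -0.85, 0.10], [-0.29, -0.07, 0.96]] @ diag([2.1823400282248433, 0.8392292692817296, 0.33732215282789907]) @ [[0.23, -0.7, 0.67],[0.13, -0.66, -0.74],[0.96, 0.26, -0.06]]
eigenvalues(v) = [0.67, -0.87, -1.07]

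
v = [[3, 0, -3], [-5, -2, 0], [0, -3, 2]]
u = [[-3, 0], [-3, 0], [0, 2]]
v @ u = [[-9, -6], [21, 0], [9, 4]]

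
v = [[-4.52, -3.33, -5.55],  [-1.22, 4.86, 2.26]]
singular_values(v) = [8.63, 4.25]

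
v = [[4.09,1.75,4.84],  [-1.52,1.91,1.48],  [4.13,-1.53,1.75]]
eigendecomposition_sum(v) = [[(4.62-0j), (0.36+0j), (3.97+0j)], [-0.35+0.00j, -0.03-0.00j, -0.30-0.00j], [3.40-0.00j, (0.26+0j), (2.92+0j)]] + [[-0.27+0.26j, 0.70-0.10j, (0.43-0.37j)],[-0.58+0.08j, (0.97+0.53j), (0.89-0.06j)],[(0.36-0.31j), (-0.9+0.06j), -0.59+0.43j]] + [[-0.27-0.26j, (0.7+0.1j), 0.43+0.37j], [(-0.58-0.08j), (0.97-0.53j), 0.89+0.06j], [(0.36+0.31j), -0.90-0.06j, -0.59-0.43j]]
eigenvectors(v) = [[0.80+0.00j, (-0.36+0.26j), (-0.36-0.26j)], [-0.06+0.00j, (-0.7+0j), -0.70-0.00j], [0.59+0.00j, (0.48-0.31j), 0.48+0.31j]]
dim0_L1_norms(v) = [9.74, 5.19, 8.07]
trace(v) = 7.75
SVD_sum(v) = [[4.77, 0.54, 4.22], [0.00, 0.00, 0.0], [3.06, 0.35, 2.71]] + [[-0.75, 1.11, 0.7], [-1.41, 2.09, 1.32], [1.17, -1.73, -1.09]] + [[0.06, 0.1, -0.09], [-0.12, -0.18, 0.16], [-0.10, -0.15, 0.13]]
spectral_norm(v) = 7.60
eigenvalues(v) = [(7.52+0j), (0.12+1.22j), (0.12-1.22j)]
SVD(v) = [[-0.84, -0.38, -0.39], [-0.00, -0.71, 0.70], [-0.54, 0.59, 0.6]] @ diag([7.601560000577985, 3.987633974613153, 0.3747810589179895]) @ [[-0.75,-0.09,-0.66], [0.5,-0.73,-0.46], [-0.45,-0.67,0.59]]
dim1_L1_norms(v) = [10.68, 4.91, 7.41]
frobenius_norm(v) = 8.59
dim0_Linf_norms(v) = [4.13, 1.91, 4.84]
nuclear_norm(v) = 11.96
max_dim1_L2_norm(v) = 6.57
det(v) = 11.36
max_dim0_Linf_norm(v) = 4.84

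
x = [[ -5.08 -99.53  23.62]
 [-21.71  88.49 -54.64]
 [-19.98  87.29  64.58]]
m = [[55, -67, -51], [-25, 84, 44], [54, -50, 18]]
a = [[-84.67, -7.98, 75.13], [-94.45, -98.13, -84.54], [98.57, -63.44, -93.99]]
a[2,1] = -63.44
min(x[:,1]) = -99.53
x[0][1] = -99.53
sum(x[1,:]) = 12.14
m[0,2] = -51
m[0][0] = 55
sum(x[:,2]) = 33.56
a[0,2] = 75.13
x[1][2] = -54.64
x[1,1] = 88.49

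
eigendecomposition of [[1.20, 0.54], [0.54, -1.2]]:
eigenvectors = [[0.98, -0.21], [0.21, 0.98]]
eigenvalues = [1.32, -1.32]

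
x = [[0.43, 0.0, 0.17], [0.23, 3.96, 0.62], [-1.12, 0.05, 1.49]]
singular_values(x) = [4.02, 1.85, 0.44]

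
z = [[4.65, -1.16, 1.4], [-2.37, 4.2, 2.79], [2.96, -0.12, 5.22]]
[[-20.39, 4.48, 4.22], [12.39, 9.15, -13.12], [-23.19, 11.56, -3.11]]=z @ [[-2.71, 0.77, 0.72], [3.3, 1.41, -2.02], [-2.83, 1.81, -1.05]]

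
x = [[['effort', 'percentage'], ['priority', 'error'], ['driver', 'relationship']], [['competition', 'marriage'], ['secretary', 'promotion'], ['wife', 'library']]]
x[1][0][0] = 'competition'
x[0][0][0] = 'effort'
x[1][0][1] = 'marriage'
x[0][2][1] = 'relationship'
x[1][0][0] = 'competition'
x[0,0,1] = 'percentage'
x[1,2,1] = 'library'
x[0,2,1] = 'relationship'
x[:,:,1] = [['percentage', 'error', 'relationship'], ['marriage', 'promotion', 'library']]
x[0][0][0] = 'effort'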